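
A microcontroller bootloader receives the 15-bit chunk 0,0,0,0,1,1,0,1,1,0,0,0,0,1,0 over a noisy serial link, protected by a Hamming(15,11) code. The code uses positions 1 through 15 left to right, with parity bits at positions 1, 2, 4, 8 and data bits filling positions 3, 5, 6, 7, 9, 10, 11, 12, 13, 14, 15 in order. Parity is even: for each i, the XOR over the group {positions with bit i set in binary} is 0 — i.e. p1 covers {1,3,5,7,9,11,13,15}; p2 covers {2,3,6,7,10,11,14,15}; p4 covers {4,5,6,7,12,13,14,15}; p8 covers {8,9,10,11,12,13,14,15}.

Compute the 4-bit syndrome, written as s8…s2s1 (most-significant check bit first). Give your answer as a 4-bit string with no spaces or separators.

1100

s1 (pos 1,3,5,7,9,11,13,15): 0⊕0⊕1⊕0⊕1⊕0⊕0⊕0 = 0
s2 (pos 2,3,6,7,10,11,14,15): 0⊕0⊕1⊕0⊕0⊕0⊕1⊕0 = 0
s4 (pos 4,5,6,7,12,13,14,15): 0⊕1⊕1⊕0⊕0⊕0⊕1⊕0 = 1
s8 (pos 8,9,10,11,12,13,14,15): 1⊕1⊕0⊕0⊕0⊕0⊕1⊕0 = 1
Syndrome s8…s1 = 1100 → error at position 12.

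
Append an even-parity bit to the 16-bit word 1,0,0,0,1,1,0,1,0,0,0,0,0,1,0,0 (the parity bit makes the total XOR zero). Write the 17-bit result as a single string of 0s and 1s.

10001101000001001

XOR of the 16 data bits: 1⊕0⊕0⊕0⊕1⊕1⊕0⊕1⊕0⊕0⊕0⊕0⊕0⊕1⊕0⊕0 = 1
Parity bit = 1 (so all 17 bits XOR to 0).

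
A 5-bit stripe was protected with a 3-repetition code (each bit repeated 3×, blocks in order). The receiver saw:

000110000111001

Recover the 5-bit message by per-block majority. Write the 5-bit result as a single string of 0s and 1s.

01010

Block 1 (000): 0 ones → 0
Block 2 (110): 2 ones → 1
Block 3 (000): 0 ones → 0
Block 4 (111): 3 ones → 1
Block 5 (001): 1 one → 0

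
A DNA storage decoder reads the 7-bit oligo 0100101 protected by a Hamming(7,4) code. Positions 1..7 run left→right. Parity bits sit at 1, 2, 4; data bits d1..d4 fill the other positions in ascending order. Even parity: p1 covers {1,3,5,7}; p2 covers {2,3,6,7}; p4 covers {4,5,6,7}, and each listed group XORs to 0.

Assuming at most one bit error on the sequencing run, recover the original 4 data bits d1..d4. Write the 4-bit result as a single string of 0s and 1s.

s1 (pos 1,3,5,7): 0⊕0⊕1⊕1 = 0
s2 (pos 2,3,6,7): 1⊕0⊕0⊕1 = 0
s4 (pos 4,5,6,7): 0⊕1⊕0⊕1 = 0
Syndrome s4…s1 = 000 → no error.
Read data bits from positions 3,5,6,7: 0101

0101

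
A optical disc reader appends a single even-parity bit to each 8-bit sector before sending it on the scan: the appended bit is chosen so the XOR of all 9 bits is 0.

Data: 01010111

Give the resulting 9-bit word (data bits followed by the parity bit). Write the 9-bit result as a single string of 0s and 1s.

XOR of the 8 data bits: 0⊕1⊕0⊕1⊕0⊕1⊕1⊕1 = 1
Parity bit = 1 (so all 9 bits XOR to 0).

010101111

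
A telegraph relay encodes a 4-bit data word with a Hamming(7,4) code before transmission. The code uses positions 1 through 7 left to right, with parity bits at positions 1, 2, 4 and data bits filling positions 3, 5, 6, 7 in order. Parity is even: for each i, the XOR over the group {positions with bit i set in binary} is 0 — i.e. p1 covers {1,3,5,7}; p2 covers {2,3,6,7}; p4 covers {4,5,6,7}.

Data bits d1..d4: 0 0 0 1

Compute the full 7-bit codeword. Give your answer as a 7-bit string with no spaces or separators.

Place data at non-parity positions: p1 p2 0 p4 0 0 1
p1 (pos 1,3,5,7): XOR of data positions = 0⊕0⊕1 = 1
p2 (pos 2,3,6,7): XOR of data positions = 0⊕0⊕1 = 1
p4 (pos 4,5,6,7): XOR of data positions = 0⊕0⊕1 = 1
Codeword: 1101001

1101001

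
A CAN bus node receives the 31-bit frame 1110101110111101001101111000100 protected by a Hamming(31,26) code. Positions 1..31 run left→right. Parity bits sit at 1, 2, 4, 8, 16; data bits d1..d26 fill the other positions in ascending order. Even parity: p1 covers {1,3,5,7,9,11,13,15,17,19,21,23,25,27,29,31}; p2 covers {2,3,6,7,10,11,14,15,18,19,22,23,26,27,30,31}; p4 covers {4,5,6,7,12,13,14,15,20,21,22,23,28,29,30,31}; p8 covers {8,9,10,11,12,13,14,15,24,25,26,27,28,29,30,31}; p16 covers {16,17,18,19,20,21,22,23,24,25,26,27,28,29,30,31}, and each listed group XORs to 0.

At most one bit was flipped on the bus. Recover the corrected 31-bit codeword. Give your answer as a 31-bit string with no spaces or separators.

s1 (pos 1,3,5,7,9,11,13,15,17,19,21,23,25,27,29,31): 1⊕1⊕1⊕1⊕1⊕1⊕1⊕0⊕0⊕1⊕0⊕1⊕1⊕0⊕1⊕0 = 1
s2 (pos 2,3,6,7,10,11,14,15,18,19,22,23,26,27,30,31): 1⊕1⊕0⊕1⊕0⊕1⊕1⊕0⊕0⊕1⊕1⊕1⊕0⊕0⊕0⊕0 = 0
s4 (pos 4,5,6,7,12,13,14,15,20,21,22,23,28,29,30,31): 0⊕1⊕0⊕1⊕1⊕1⊕1⊕0⊕1⊕0⊕1⊕1⊕0⊕1⊕0⊕0 = 1
s8 (pos 8,9,10,11,12,13,14,15,24,25,26,27,28,29,30,31): 1⊕1⊕0⊕1⊕1⊕1⊕1⊕0⊕1⊕1⊕0⊕0⊕0⊕1⊕0⊕0 = 1
s16 (pos 16,17,18,19,20,21,22,23,24,25,26,27,28,29,30,31): 1⊕0⊕0⊕1⊕1⊕0⊕1⊕1⊕1⊕1⊕0⊕0⊕0⊕1⊕0⊕0 = 0
Syndrome s16…s1 = 01101 → error at position 13.
Flip position 13: 1110101110111101001101111000100 → 1110101110110101001101111000100

1110101110110101001101111000100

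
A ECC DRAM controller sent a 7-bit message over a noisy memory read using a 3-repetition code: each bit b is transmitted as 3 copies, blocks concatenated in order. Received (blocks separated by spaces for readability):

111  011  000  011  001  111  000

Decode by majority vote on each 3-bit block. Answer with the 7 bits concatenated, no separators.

Block 1 (111): 3 ones → 1
Block 2 (011): 2 ones → 1
Block 3 (000): 0 ones → 0
Block 4 (011): 2 ones → 1
Block 5 (001): 1 one → 0
Block 6 (111): 3 ones → 1
Block 7 (000): 0 ones → 0

1101010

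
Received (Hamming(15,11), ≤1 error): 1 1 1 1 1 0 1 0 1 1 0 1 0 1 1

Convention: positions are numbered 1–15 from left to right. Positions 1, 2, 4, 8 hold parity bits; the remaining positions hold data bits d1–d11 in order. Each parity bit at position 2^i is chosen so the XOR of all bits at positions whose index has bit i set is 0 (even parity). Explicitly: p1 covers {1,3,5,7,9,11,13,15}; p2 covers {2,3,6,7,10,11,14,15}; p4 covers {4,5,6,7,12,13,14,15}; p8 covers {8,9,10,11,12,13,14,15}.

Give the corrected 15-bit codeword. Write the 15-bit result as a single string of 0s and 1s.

s1 (pos 1,3,5,7,9,11,13,15): 1⊕1⊕1⊕1⊕1⊕0⊕0⊕1 = 0
s2 (pos 2,3,6,7,10,11,14,15): 1⊕1⊕0⊕1⊕1⊕0⊕1⊕1 = 0
s4 (pos 4,5,6,7,12,13,14,15): 1⊕1⊕0⊕1⊕1⊕0⊕1⊕1 = 0
s8 (pos 8,9,10,11,12,13,14,15): 0⊕1⊕1⊕0⊕1⊕0⊕1⊕1 = 1
Syndrome s8…s1 = 1000 → error at position 8.
Flip position 8: 111110101101011 → 111110111101011

111110111101011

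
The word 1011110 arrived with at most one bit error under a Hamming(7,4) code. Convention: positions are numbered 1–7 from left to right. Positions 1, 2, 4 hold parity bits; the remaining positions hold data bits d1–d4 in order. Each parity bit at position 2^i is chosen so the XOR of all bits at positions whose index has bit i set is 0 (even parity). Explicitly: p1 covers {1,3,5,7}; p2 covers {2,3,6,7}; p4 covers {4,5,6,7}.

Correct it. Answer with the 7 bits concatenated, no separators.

s1 (pos 1,3,5,7): 1⊕1⊕1⊕0 = 1
s2 (pos 2,3,6,7): 0⊕1⊕1⊕0 = 0
s4 (pos 4,5,6,7): 1⊕1⊕1⊕0 = 1
Syndrome s4…s1 = 101 → error at position 5.
Flip position 5: 1011110 → 1011010

1011010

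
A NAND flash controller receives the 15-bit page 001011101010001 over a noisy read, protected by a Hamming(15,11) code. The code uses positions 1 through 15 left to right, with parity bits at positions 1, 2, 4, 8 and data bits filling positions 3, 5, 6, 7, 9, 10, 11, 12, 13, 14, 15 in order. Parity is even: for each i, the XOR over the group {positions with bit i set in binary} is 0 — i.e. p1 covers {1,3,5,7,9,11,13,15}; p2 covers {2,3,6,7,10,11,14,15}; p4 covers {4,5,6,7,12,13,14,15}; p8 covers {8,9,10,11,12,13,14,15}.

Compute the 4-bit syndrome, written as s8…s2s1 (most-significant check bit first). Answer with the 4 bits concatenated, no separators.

s1 (pos 1,3,5,7,9,11,13,15): 0⊕1⊕1⊕1⊕1⊕1⊕0⊕1 = 0
s2 (pos 2,3,6,7,10,11,14,15): 0⊕1⊕1⊕1⊕0⊕1⊕0⊕1 = 1
s4 (pos 4,5,6,7,12,13,14,15): 0⊕1⊕1⊕1⊕0⊕0⊕0⊕1 = 0
s8 (pos 8,9,10,11,12,13,14,15): 0⊕1⊕0⊕1⊕0⊕0⊕0⊕1 = 1
Syndrome s8…s1 = 1010 → error at position 10.

1010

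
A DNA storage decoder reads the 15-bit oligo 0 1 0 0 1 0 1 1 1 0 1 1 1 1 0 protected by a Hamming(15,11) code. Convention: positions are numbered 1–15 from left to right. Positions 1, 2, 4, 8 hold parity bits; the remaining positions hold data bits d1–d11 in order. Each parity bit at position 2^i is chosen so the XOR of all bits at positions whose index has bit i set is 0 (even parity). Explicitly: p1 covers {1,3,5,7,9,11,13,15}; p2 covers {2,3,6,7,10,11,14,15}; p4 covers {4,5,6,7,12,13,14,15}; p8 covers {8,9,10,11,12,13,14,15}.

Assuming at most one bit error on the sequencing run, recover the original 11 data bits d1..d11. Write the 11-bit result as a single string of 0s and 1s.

00011011110

s1 (pos 1,3,5,7,9,11,13,15): 0⊕0⊕1⊕1⊕1⊕1⊕1⊕0 = 1
s2 (pos 2,3,6,7,10,11,14,15): 1⊕0⊕0⊕1⊕0⊕1⊕1⊕0 = 0
s4 (pos 4,5,6,7,12,13,14,15): 0⊕1⊕0⊕1⊕1⊕1⊕1⊕0 = 1
s8 (pos 8,9,10,11,12,13,14,15): 1⊕1⊕0⊕1⊕1⊕1⊕1⊕0 = 0
Syndrome s8…s1 = 0101 → error at position 5.
Flip position 5: 010010111011110 → 010000111011110
Read data bits from positions 3,5,6,7,9,10,11,12,13,14,15: 00011011110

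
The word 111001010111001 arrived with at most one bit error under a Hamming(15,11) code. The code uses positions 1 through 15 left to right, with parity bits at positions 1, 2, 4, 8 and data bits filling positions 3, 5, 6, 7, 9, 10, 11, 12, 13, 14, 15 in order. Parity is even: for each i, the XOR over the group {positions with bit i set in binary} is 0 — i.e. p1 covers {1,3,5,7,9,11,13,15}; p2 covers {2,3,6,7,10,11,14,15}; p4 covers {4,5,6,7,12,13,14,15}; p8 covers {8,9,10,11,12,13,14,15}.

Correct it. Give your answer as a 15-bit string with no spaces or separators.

s1 (pos 1,3,5,7,9,11,13,15): 1⊕1⊕0⊕0⊕0⊕1⊕0⊕1 = 0
s2 (pos 2,3,6,7,10,11,14,15): 1⊕1⊕1⊕0⊕1⊕1⊕0⊕1 = 0
s4 (pos 4,5,6,7,12,13,14,15): 0⊕0⊕1⊕0⊕1⊕0⊕0⊕1 = 1
s8 (pos 8,9,10,11,12,13,14,15): 1⊕0⊕1⊕1⊕1⊕0⊕0⊕1 = 1
Syndrome s8…s1 = 1100 → error at position 12.
Flip position 12: 111001010111001 → 111001010110001

111001010110001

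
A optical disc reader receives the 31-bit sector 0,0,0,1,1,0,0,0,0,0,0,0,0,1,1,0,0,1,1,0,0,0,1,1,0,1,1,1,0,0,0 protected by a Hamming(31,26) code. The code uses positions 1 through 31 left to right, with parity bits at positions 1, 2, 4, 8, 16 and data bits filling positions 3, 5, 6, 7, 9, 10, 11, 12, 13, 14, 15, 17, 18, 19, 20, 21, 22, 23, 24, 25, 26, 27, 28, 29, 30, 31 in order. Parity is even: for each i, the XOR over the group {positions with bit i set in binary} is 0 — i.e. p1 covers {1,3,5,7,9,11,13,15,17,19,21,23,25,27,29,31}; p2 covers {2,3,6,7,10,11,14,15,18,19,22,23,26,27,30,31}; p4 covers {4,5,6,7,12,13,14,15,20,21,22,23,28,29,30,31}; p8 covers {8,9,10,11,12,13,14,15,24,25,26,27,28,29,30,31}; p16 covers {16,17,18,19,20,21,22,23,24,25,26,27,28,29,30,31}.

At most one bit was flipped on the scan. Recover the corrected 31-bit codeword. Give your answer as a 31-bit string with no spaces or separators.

s1 (pos 1,3,5,7,9,11,13,15,17,19,21,23,25,27,29,31): 0⊕0⊕1⊕0⊕0⊕0⊕0⊕1⊕0⊕1⊕0⊕1⊕0⊕1⊕0⊕0 = 1
s2 (pos 2,3,6,7,10,11,14,15,18,19,22,23,26,27,30,31): 0⊕0⊕0⊕0⊕0⊕0⊕1⊕1⊕1⊕1⊕0⊕1⊕1⊕1⊕0⊕0 = 1
s4 (pos 4,5,6,7,12,13,14,15,20,21,22,23,28,29,30,31): 1⊕1⊕0⊕0⊕0⊕0⊕1⊕1⊕0⊕0⊕0⊕1⊕1⊕0⊕0⊕0 = 0
s8 (pos 8,9,10,11,12,13,14,15,24,25,26,27,28,29,30,31): 0⊕0⊕0⊕0⊕0⊕0⊕1⊕1⊕1⊕0⊕1⊕1⊕1⊕0⊕0⊕0 = 0
s16 (pos 16,17,18,19,20,21,22,23,24,25,26,27,28,29,30,31): 0⊕0⊕1⊕1⊕0⊕0⊕0⊕1⊕1⊕0⊕1⊕1⊕1⊕0⊕0⊕0 = 1
Syndrome s16…s1 = 10011 → error at position 19.
Flip position 19: 0001100000000110011000110111000 → 0001100000000110010000110111000

0001100000000110010000110111000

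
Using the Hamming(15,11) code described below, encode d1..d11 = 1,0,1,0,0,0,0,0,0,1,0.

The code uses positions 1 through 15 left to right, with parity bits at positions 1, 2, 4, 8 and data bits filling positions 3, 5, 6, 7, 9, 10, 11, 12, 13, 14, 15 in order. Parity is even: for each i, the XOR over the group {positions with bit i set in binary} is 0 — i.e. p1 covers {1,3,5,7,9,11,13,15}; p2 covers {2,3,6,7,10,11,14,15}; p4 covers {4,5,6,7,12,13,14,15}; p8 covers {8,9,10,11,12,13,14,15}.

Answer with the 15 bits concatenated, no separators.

Place data at non-parity positions: p1 p2 1 p4 0 1 0 p8 0 0 0 0 0 1 0
p1 (pos 1,3,5,7,9,11,13,15): XOR of data positions = 1⊕0⊕0⊕0⊕0⊕0⊕0 = 1
p2 (pos 2,3,6,7,10,11,14,15): XOR of data positions = 1⊕1⊕0⊕0⊕0⊕1⊕0 = 1
p4 (pos 4,5,6,7,12,13,14,15): XOR of data positions = 0⊕1⊕0⊕0⊕0⊕1⊕0 = 0
p8 (pos 8,9,10,11,12,13,14,15): XOR of data positions = 0⊕0⊕0⊕0⊕0⊕1⊕0 = 1
Codeword: 111001010000010

111001010000010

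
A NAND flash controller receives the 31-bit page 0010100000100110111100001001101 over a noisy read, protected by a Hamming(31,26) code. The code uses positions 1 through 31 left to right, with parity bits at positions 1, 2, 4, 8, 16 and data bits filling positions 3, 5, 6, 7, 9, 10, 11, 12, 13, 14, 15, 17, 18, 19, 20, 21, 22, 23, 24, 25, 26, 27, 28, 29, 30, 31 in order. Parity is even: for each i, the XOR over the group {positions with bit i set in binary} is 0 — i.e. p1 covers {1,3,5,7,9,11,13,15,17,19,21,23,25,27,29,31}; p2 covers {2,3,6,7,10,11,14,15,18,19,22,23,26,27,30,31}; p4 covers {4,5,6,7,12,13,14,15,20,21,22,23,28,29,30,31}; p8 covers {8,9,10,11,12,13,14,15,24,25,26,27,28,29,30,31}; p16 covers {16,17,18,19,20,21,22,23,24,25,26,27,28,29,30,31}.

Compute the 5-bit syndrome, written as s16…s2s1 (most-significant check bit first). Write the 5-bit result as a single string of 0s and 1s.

s1 (pos 1,3,5,7,9,11,13,15,17,19,21,23,25,27,29,31): 0⊕1⊕1⊕0⊕0⊕1⊕0⊕1⊕1⊕1⊕0⊕0⊕1⊕0⊕1⊕1 = 1
s2 (pos 2,3,6,7,10,11,14,15,18,19,22,23,26,27,30,31): 0⊕1⊕0⊕0⊕0⊕1⊕1⊕1⊕1⊕1⊕0⊕0⊕0⊕0⊕0⊕1 = 1
s4 (pos 4,5,6,7,12,13,14,15,20,21,22,23,28,29,30,31): 0⊕1⊕0⊕0⊕0⊕0⊕1⊕1⊕1⊕0⊕0⊕0⊕1⊕1⊕0⊕1 = 1
s8 (pos 8,9,10,11,12,13,14,15,24,25,26,27,28,29,30,31): 0⊕0⊕0⊕1⊕0⊕0⊕1⊕1⊕0⊕1⊕0⊕0⊕1⊕1⊕0⊕1 = 1
s16 (pos 16,17,18,19,20,21,22,23,24,25,26,27,28,29,30,31): 0⊕1⊕1⊕1⊕1⊕0⊕0⊕0⊕0⊕1⊕0⊕0⊕1⊕1⊕0⊕1 = 0
Syndrome s16…s1 = 01111 → error at position 15.

01111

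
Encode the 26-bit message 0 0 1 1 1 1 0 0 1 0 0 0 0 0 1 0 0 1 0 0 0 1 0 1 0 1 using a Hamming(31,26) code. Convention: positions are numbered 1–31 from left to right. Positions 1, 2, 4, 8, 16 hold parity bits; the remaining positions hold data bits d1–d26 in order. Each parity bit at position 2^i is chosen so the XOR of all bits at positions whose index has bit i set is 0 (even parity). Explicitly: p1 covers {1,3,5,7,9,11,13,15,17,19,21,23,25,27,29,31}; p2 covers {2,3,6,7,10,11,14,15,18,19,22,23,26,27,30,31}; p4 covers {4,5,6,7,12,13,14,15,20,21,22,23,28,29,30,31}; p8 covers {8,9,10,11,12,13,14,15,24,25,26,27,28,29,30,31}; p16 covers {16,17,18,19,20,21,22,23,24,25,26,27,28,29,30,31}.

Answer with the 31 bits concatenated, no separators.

Place data at non-parity positions: p1 p2 0 p4 0 1 1 p8 1 1 0 0 1 0 0 p16 0 0 0 1 0 0 1 0 0 0 1 0 1 0 1
p1 (pos 1,3,5,7,9,11,13,15,17,19,21,23,25,27,29,31): XOR of data positions = 0⊕0⊕1⊕1⊕0⊕1⊕0⊕0⊕0⊕0⊕1⊕0⊕1⊕1⊕1 = 1
p2 (pos 2,3,6,7,10,11,14,15,18,19,22,23,26,27,30,31): XOR of data positions = 0⊕1⊕1⊕1⊕0⊕0⊕0⊕0⊕0⊕0⊕1⊕0⊕1⊕0⊕1 = 0
p4 (pos 4,5,6,7,12,13,14,15,20,21,22,23,28,29,30,31): XOR of data positions = 0⊕1⊕1⊕0⊕1⊕0⊕0⊕1⊕0⊕0⊕1⊕0⊕1⊕0⊕1 = 1
p8 (pos 8,9,10,11,12,13,14,15,24,25,26,27,28,29,30,31): XOR of data positions = 1⊕1⊕0⊕0⊕1⊕0⊕0⊕0⊕0⊕0⊕1⊕0⊕1⊕0⊕1 = 0
p16 (pos 16,17,18,19,20,21,22,23,24,25,26,27,28,29,30,31): XOR of data positions = 0⊕0⊕0⊕1⊕0⊕0⊕1⊕0⊕0⊕0⊕1⊕0⊕1⊕0⊕1 = 1
Codeword: 1001011011001001000100100010101

1001011011001001000100100010101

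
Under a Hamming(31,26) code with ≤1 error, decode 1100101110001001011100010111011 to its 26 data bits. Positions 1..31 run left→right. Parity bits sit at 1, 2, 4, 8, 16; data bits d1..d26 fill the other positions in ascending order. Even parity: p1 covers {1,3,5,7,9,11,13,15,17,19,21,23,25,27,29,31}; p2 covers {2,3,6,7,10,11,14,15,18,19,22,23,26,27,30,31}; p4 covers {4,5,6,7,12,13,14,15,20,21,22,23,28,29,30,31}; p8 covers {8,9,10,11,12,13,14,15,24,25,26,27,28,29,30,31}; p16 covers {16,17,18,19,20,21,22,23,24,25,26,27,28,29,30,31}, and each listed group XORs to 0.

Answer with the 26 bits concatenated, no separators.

01011001100011100010111011

s1 (pos 1,3,5,7,9,11,13,15,17,19,21,23,25,27,29,31): 1⊕0⊕1⊕1⊕1⊕0⊕1⊕0⊕0⊕1⊕0⊕0⊕0⊕1⊕0⊕1 = 0
s2 (pos 2,3,6,7,10,11,14,15,18,19,22,23,26,27,30,31): 1⊕0⊕0⊕1⊕0⊕0⊕0⊕0⊕1⊕1⊕0⊕0⊕1⊕1⊕1⊕1 = 0
s4 (pos 4,5,6,7,12,13,14,15,20,21,22,23,28,29,30,31): 0⊕1⊕0⊕1⊕0⊕1⊕0⊕0⊕1⊕0⊕0⊕0⊕1⊕0⊕1⊕1 = 1
s8 (pos 8,9,10,11,12,13,14,15,24,25,26,27,28,29,30,31): 1⊕1⊕0⊕0⊕0⊕1⊕0⊕0⊕1⊕0⊕1⊕1⊕1⊕0⊕1⊕1 = 1
s16 (pos 16,17,18,19,20,21,22,23,24,25,26,27,28,29,30,31): 1⊕0⊕1⊕1⊕1⊕0⊕0⊕0⊕1⊕0⊕1⊕1⊕1⊕0⊕1⊕1 = 0
Syndrome s16…s1 = 01100 → error at position 12.
Flip position 12: 1100101110001001011100010111011 → 1100101110011001011100010111011
Read data bits from positions 3,5,6,7,9,10,11,12,13,14,15,17,18,19,20,21,22,23,24,25,26,27,28,29,30,31: 01011001100011100010111011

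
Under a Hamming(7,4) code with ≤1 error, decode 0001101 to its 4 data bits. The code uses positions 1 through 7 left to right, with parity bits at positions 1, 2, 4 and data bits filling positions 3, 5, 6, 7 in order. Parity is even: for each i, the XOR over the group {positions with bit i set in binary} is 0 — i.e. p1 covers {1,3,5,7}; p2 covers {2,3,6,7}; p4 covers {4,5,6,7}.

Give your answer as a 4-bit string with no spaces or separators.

s1 (pos 1,3,5,7): 0⊕0⊕1⊕1 = 0
s2 (pos 2,3,6,7): 0⊕0⊕0⊕1 = 1
s4 (pos 4,5,6,7): 1⊕1⊕0⊕1 = 1
Syndrome s4…s1 = 110 → error at position 6.
Flip position 6: 0001101 → 0001111
Read data bits from positions 3,5,6,7: 0111

0111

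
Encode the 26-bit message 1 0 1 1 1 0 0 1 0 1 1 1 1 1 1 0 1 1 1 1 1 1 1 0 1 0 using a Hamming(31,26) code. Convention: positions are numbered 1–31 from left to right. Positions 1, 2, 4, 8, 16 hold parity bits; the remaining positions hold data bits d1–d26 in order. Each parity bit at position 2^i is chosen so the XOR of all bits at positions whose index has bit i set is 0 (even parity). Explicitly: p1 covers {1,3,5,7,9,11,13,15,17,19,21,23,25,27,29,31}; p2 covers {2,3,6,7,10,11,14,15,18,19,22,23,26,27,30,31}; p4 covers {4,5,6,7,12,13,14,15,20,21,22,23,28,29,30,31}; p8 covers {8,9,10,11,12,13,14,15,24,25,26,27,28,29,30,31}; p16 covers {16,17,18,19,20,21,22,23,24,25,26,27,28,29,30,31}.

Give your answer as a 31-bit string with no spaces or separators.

Place data at non-parity positions: p1 p2 1 p4 0 1 1 p8 1 0 0 1 0 1 1 p16 1 1 1 1 0 1 1 1 1 1 1 1 0 1 0
p1 (pos 1,3,5,7,9,11,13,15,17,19,21,23,25,27,29,31): XOR of data positions = 1⊕0⊕1⊕1⊕0⊕0⊕1⊕1⊕1⊕0⊕1⊕1⊕1⊕0⊕0 = 1
p2 (pos 2,3,6,7,10,11,14,15,18,19,22,23,26,27,30,31): XOR of data positions = 1⊕1⊕1⊕0⊕0⊕1⊕1⊕1⊕1⊕1⊕1⊕1⊕1⊕1⊕0 = 0
p4 (pos 4,5,6,7,12,13,14,15,20,21,22,23,28,29,30,31): XOR of data positions = 0⊕1⊕1⊕1⊕0⊕1⊕1⊕1⊕0⊕1⊕1⊕1⊕0⊕1⊕0 = 0
p8 (pos 8,9,10,11,12,13,14,15,24,25,26,27,28,29,30,31): XOR of data positions = 1⊕0⊕0⊕1⊕0⊕1⊕1⊕1⊕1⊕1⊕1⊕1⊕0⊕1⊕0 = 0
p16 (pos 16,17,18,19,20,21,22,23,24,25,26,27,28,29,30,31): XOR of data positions = 1⊕1⊕1⊕1⊕0⊕1⊕1⊕1⊕1⊕1⊕1⊕1⊕0⊕1⊕0 = 0
Codeword: 1010011010010110111101111111010

1010011010010110111101111111010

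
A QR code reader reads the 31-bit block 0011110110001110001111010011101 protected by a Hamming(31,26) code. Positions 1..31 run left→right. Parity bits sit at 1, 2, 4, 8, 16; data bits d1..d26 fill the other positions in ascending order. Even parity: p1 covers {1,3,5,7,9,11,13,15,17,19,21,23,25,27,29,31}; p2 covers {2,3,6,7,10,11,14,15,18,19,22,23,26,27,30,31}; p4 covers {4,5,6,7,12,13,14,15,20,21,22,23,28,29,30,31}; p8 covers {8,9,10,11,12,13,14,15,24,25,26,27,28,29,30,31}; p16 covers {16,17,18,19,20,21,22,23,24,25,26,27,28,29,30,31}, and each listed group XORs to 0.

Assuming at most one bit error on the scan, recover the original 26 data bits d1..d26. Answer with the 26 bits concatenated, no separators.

s1 (pos 1,3,5,7,9,11,13,15,17,19,21,23,25,27,29,31): 0⊕1⊕1⊕0⊕1⊕0⊕1⊕1⊕0⊕1⊕1⊕0⊕0⊕1⊕1⊕1 = 0
s2 (pos 2,3,6,7,10,11,14,15,18,19,22,23,26,27,30,31): 0⊕1⊕1⊕0⊕0⊕0⊕1⊕1⊕0⊕1⊕1⊕0⊕0⊕1⊕0⊕1 = 0
s4 (pos 4,5,6,7,12,13,14,15,20,21,22,23,28,29,30,31): 1⊕1⊕1⊕0⊕0⊕1⊕1⊕1⊕1⊕1⊕1⊕0⊕1⊕1⊕0⊕1 = 0
s8 (pos 8,9,10,11,12,13,14,15,24,25,26,27,28,29,30,31): 1⊕1⊕0⊕0⊕0⊕1⊕1⊕1⊕1⊕0⊕0⊕1⊕1⊕1⊕0⊕1 = 0
s16 (pos 16,17,18,19,20,21,22,23,24,25,26,27,28,29,30,31): 0⊕0⊕0⊕1⊕1⊕1⊕1⊕0⊕1⊕0⊕0⊕1⊕1⊕1⊕0⊕1 = 1
Syndrome s16…s1 = 10000 → error at position 16.
Flip position 16: 0011110110001110001111010011101 → 0011110110001111001111010011101
Read data bits from positions 3,5,6,7,9,10,11,12,13,14,15,17,18,19,20,21,22,23,24,25,26,27,28,29,30,31: 11101000111001111010011101

11101000111001111010011101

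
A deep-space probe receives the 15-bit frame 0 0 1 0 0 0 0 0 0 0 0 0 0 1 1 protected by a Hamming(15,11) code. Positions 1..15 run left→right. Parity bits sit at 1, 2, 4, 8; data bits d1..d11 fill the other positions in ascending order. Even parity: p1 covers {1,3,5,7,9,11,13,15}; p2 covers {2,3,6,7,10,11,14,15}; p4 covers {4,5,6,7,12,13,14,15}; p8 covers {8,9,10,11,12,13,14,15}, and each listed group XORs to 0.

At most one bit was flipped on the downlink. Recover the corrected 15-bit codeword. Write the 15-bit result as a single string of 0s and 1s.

s1 (pos 1,3,5,7,9,11,13,15): 0⊕1⊕0⊕0⊕0⊕0⊕0⊕1 = 0
s2 (pos 2,3,6,7,10,11,14,15): 0⊕1⊕0⊕0⊕0⊕0⊕1⊕1 = 1
s4 (pos 4,5,6,7,12,13,14,15): 0⊕0⊕0⊕0⊕0⊕0⊕1⊕1 = 0
s8 (pos 8,9,10,11,12,13,14,15): 0⊕0⊕0⊕0⊕0⊕0⊕1⊕1 = 0
Syndrome s8…s1 = 0010 → error at position 2.
Flip position 2: 001000000000011 → 011000000000011

011000000000011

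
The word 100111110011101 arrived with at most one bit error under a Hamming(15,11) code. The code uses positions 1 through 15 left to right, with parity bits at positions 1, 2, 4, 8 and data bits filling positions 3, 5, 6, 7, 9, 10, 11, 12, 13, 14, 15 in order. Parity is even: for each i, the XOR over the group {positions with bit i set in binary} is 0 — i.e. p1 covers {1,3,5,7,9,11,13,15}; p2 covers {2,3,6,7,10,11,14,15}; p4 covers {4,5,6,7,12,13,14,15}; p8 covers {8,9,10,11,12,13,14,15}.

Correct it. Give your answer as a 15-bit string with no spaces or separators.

s1 (pos 1,3,5,7,9,11,13,15): 1⊕0⊕1⊕1⊕0⊕1⊕1⊕1 = 0
s2 (pos 2,3,6,7,10,11,14,15): 0⊕0⊕1⊕1⊕0⊕1⊕0⊕1 = 0
s4 (pos 4,5,6,7,12,13,14,15): 1⊕1⊕1⊕1⊕1⊕1⊕0⊕1 = 1
s8 (pos 8,9,10,11,12,13,14,15): 1⊕0⊕0⊕1⊕1⊕1⊕0⊕1 = 1
Syndrome s8…s1 = 1100 → error at position 12.
Flip position 12: 100111110011101 → 100111110010101

100111110010101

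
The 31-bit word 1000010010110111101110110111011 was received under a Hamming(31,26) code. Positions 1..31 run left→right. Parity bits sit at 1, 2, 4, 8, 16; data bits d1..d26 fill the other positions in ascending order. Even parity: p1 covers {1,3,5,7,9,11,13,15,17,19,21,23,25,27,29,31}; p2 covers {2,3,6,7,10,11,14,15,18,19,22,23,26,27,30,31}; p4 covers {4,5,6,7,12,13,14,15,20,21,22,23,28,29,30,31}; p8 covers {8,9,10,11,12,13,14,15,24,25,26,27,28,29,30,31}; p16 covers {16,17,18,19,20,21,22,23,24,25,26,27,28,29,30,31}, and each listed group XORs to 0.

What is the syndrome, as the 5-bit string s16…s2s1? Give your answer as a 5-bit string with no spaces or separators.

01000

s1 (pos 1,3,5,7,9,11,13,15,17,19,21,23,25,27,29,31): 1⊕0⊕0⊕0⊕1⊕1⊕0⊕1⊕1⊕1⊕1⊕1⊕0⊕1⊕0⊕1 = 0
s2 (pos 2,3,6,7,10,11,14,15,18,19,22,23,26,27,30,31): 0⊕0⊕1⊕0⊕0⊕1⊕1⊕1⊕0⊕1⊕0⊕1⊕1⊕1⊕1⊕1 = 0
s4 (pos 4,5,6,7,12,13,14,15,20,21,22,23,28,29,30,31): 0⊕0⊕1⊕0⊕1⊕0⊕1⊕1⊕1⊕1⊕0⊕1⊕1⊕0⊕1⊕1 = 0
s8 (pos 8,9,10,11,12,13,14,15,24,25,26,27,28,29,30,31): 0⊕1⊕0⊕1⊕1⊕0⊕1⊕1⊕1⊕0⊕1⊕1⊕1⊕0⊕1⊕1 = 1
s16 (pos 16,17,18,19,20,21,22,23,24,25,26,27,28,29,30,31): 1⊕1⊕0⊕1⊕1⊕1⊕0⊕1⊕1⊕0⊕1⊕1⊕1⊕0⊕1⊕1 = 0
Syndrome s16…s1 = 01000 → error at position 8.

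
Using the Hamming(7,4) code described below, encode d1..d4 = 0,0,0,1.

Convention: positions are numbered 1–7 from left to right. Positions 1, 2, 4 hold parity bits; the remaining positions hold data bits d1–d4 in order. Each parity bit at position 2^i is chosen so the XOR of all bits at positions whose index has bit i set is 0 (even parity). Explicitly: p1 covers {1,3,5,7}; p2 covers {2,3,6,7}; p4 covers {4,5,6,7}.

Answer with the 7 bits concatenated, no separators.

Place data at non-parity positions: p1 p2 0 p4 0 0 1
p1 (pos 1,3,5,7): XOR of data positions = 0⊕0⊕1 = 1
p2 (pos 2,3,6,7): XOR of data positions = 0⊕0⊕1 = 1
p4 (pos 4,5,6,7): XOR of data positions = 0⊕0⊕1 = 1
Codeword: 1101001

1101001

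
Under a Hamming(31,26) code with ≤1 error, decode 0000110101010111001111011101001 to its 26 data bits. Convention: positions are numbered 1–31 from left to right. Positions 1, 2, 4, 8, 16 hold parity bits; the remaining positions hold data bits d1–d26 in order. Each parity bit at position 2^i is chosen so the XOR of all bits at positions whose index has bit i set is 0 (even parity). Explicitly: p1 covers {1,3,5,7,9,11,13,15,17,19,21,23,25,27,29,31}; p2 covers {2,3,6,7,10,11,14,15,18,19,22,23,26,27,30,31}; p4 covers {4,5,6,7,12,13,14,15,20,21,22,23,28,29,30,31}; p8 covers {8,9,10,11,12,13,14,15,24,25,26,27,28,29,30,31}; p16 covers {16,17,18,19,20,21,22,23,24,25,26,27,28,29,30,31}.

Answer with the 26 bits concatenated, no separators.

s1 (pos 1,3,5,7,9,11,13,15,17,19,21,23,25,27,29,31): 0⊕0⊕1⊕0⊕0⊕0⊕0⊕1⊕0⊕1⊕1⊕0⊕1⊕0⊕0⊕1 = 0
s2 (pos 2,3,6,7,10,11,14,15,18,19,22,23,26,27,30,31): 0⊕0⊕1⊕0⊕1⊕0⊕1⊕1⊕0⊕1⊕1⊕0⊕1⊕0⊕0⊕1 = 0
s4 (pos 4,5,6,7,12,13,14,15,20,21,22,23,28,29,30,31): 0⊕1⊕1⊕0⊕1⊕0⊕1⊕1⊕1⊕1⊕1⊕0⊕1⊕0⊕0⊕1 = 0
s8 (pos 8,9,10,11,12,13,14,15,24,25,26,27,28,29,30,31): 1⊕0⊕1⊕0⊕1⊕0⊕1⊕1⊕1⊕1⊕1⊕0⊕1⊕0⊕0⊕1 = 0
s16 (pos 16,17,18,19,20,21,22,23,24,25,26,27,28,29,30,31): 1⊕0⊕0⊕1⊕1⊕1⊕1⊕0⊕1⊕1⊕1⊕0⊕1⊕0⊕0⊕1 = 0
Syndrome s16…s1 = 00000 → no error.
Read data bits from positions 3,5,6,7,9,10,11,12,13,14,15,17,18,19,20,21,22,23,24,25,26,27,28,29,30,31: 01100101011001111011101001

01100101011001111011101001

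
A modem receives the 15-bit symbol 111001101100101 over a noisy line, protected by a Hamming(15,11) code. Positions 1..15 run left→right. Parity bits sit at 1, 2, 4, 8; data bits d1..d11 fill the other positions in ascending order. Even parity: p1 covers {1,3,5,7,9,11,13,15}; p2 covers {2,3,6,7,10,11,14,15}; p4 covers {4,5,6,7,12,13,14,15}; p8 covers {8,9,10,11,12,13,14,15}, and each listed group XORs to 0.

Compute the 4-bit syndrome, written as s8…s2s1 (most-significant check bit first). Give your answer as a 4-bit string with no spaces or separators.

0000

s1 (pos 1,3,5,7,9,11,13,15): 1⊕1⊕0⊕1⊕1⊕0⊕1⊕1 = 0
s2 (pos 2,3,6,7,10,11,14,15): 1⊕1⊕1⊕1⊕1⊕0⊕0⊕1 = 0
s4 (pos 4,5,6,7,12,13,14,15): 0⊕0⊕1⊕1⊕0⊕1⊕0⊕1 = 0
s8 (pos 8,9,10,11,12,13,14,15): 0⊕1⊕1⊕0⊕0⊕1⊕0⊕1 = 0
Syndrome s8…s1 = 0000 → no error.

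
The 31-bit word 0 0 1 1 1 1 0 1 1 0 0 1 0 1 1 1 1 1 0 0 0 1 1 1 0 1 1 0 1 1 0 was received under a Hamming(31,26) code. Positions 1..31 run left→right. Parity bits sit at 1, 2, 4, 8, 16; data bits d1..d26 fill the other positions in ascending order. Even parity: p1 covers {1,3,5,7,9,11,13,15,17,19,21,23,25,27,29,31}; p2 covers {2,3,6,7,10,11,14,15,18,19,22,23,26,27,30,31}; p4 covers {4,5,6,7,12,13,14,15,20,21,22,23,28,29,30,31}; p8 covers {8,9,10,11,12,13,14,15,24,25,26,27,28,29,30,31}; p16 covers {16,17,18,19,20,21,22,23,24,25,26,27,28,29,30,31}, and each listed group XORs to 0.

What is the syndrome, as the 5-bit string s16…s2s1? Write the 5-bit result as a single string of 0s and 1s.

s1 (pos 1,3,5,7,9,11,13,15,17,19,21,23,25,27,29,31): 0⊕1⊕1⊕0⊕1⊕0⊕0⊕1⊕1⊕0⊕0⊕1⊕0⊕1⊕1⊕0 = 0
s2 (pos 2,3,6,7,10,11,14,15,18,19,22,23,26,27,30,31): 0⊕1⊕1⊕0⊕0⊕0⊕1⊕1⊕1⊕0⊕1⊕1⊕1⊕1⊕1⊕0 = 0
s4 (pos 4,5,6,7,12,13,14,15,20,21,22,23,28,29,30,31): 1⊕1⊕1⊕0⊕1⊕0⊕1⊕1⊕0⊕0⊕1⊕1⊕0⊕1⊕1⊕0 = 0
s8 (pos 8,9,10,11,12,13,14,15,24,25,26,27,28,29,30,31): 1⊕1⊕0⊕0⊕1⊕0⊕1⊕1⊕1⊕0⊕1⊕1⊕0⊕1⊕1⊕0 = 0
s16 (pos 16,17,18,19,20,21,22,23,24,25,26,27,28,29,30,31): 1⊕1⊕1⊕0⊕0⊕0⊕1⊕1⊕1⊕0⊕1⊕1⊕0⊕1⊕1⊕0 = 0
Syndrome s16…s1 = 00000 → no error.

00000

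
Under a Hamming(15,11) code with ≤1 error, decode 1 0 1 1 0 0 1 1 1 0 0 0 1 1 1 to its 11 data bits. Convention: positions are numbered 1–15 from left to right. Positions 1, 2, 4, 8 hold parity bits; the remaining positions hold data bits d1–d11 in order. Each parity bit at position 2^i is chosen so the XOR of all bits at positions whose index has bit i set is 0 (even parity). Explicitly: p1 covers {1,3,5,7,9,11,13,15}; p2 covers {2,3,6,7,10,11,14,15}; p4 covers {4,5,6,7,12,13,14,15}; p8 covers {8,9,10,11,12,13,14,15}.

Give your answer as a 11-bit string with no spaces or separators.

s1 (pos 1,3,5,7,9,11,13,15): 1⊕1⊕0⊕1⊕1⊕0⊕1⊕1 = 0
s2 (pos 2,3,6,7,10,11,14,15): 0⊕1⊕0⊕1⊕0⊕0⊕1⊕1 = 0
s4 (pos 4,5,6,7,12,13,14,15): 1⊕0⊕0⊕1⊕0⊕1⊕1⊕1 = 1
s8 (pos 8,9,10,11,12,13,14,15): 1⊕1⊕0⊕0⊕0⊕1⊕1⊕1 = 1
Syndrome s8…s1 = 1100 → error at position 12.
Flip position 12: 101100111000111 → 101100111001111
Read data bits from positions 3,5,6,7,9,10,11,12,13,14,15: 10011001111

10011001111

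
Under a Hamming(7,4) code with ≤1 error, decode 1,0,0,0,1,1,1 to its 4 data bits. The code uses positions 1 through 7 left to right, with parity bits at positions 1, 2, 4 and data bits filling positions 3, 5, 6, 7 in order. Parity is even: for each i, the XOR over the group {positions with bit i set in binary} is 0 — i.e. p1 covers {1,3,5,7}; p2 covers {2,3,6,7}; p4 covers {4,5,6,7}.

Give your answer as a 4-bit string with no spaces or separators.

0011

s1 (pos 1,3,5,7): 1⊕0⊕1⊕1 = 1
s2 (pos 2,3,6,7): 0⊕0⊕1⊕1 = 0
s4 (pos 4,5,6,7): 0⊕1⊕1⊕1 = 1
Syndrome s4…s1 = 101 → error at position 5.
Flip position 5: 1000111 → 1000011
Read data bits from positions 3,5,6,7: 0011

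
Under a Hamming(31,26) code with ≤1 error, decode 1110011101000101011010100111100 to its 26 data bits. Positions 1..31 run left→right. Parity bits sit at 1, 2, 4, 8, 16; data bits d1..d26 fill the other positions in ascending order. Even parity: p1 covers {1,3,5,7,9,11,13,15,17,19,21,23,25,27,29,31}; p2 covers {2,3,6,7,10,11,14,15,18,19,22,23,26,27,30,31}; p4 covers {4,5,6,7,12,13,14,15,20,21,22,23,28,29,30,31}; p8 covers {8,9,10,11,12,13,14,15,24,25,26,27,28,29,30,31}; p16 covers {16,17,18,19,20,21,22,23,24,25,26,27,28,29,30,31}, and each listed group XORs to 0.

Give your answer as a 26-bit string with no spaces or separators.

10110100010011010100111110

s1 (pos 1,3,5,7,9,11,13,15,17,19,21,23,25,27,29,31): 1⊕1⊕0⊕1⊕0⊕0⊕0⊕0⊕0⊕1⊕1⊕1⊕0⊕1⊕1⊕0 = 0
s2 (pos 2,3,6,7,10,11,14,15,18,19,22,23,26,27,30,31): 1⊕1⊕1⊕1⊕1⊕0⊕1⊕0⊕1⊕1⊕0⊕1⊕1⊕1⊕0⊕0 = 1
s4 (pos 4,5,6,7,12,13,14,15,20,21,22,23,28,29,30,31): 0⊕0⊕1⊕1⊕0⊕0⊕1⊕0⊕0⊕1⊕0⊕1⊕1⊕1⊕0⊕0 = 1
s8 (pos 8,9,10,11,12,13,14,15,24,25,26,27,28,29,30,31): 1⊕0⊕1⊕0⊕0⊕0⊕1⊕0⊕0⊕0⊕1⊕1⊕1⊕1⊕0⊕0 = 1
s16 (pos 16,17,18,19,20,21,22,23,24,25,26,27,28,29,30,31): 1⊕0⊕1⊕1⊕0⊕1⊕0⊕1⊕0⊕0⊕1⊕1⊕1⊕1⊕0⊕0 = 1
Syndrome s16…s1 = 11110 → error at position 30.
Flip position 30: 1110011101000101011010100111100 → 1110011101000101011010100111110
Read data bits from positions 3,5,6,7,9,10,11,12,13,14,15,17,18,19,20,21,22,23,24,25,26,27,28,29,30,31: 10110100010011010100111110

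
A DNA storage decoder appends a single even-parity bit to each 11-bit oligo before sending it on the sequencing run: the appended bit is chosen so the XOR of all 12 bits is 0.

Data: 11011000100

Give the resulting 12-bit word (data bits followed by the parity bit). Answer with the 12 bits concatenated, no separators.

110110001001

XOR of the 11 data bits: 1⊕1⊕0⊕1⊕1⊕0⊕0⊕0⊕1⊕0⊕0 = 1
Parity bit = 1 (so all 12 bits XOR to 0).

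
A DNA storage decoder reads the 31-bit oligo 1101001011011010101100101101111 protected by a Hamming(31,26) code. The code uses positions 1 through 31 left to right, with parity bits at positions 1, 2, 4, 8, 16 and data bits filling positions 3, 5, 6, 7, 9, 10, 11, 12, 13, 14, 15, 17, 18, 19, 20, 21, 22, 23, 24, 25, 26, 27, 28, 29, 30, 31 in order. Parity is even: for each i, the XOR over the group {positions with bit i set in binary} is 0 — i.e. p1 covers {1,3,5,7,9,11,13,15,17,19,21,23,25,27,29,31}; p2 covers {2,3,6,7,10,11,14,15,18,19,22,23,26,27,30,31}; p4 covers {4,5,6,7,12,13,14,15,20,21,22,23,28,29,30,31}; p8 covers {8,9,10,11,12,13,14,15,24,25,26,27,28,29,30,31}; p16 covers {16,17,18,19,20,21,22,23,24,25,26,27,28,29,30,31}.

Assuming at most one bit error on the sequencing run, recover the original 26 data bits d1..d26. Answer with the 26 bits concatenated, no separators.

s1 (pos 1,3,5,7,9,11,13,15,17,19,21,23,25,27,29,31): 1⊕0⊕0⊕1⊕1⊕0⊕1⊕1⊕1⊕1⊕0⊕1⊕1⊕0⊕1⊕1 = 1
s2 (pos 2,3,6,7,10,11,14,15,18,19,22,23,26,27,30,31): 1⊕0⊕0⊕1⊕1⊕0⊕0⊕1⊕0⊕1⊕0⊕1⊕1⊕0⊕1⊕1 = 1
s4 (pos 4,5,6,7,12,13,14,15,20,21,22,23,28,29,30,31): 1⊕0⊕0⊕1⊕1⊕1⊕0⊕1⊕1⊕0⊕0⊕1⊕1⊕1⊕1⊕1 = 1
s8 (pos 8,9,10,11,12,13,14,15,24,25,26,27,28,29,30,31): 0⊕1⊕1⊕0⊕1⊕1⊕0⊕1⊕0⊕1⊕1⊕0⊕1⊕1⊕1⊕1 = 1
s16 (pos 16,17,18,19,20,21,22,23,24,25,26,27,28,29,30,31): 0⊕1⊕0⊕1⊕1⊕0⊕0⊕1⊕0⊕1⊕1⊕0⊕1⊕1⊕1⊕1 = 0
Syndrome s16…s1 = 01111 → error at position 15.
Flip position 15: 1101001011011010101100101101111 → 1101001011011000101100101101111
Read data bits from positions 3,5,6,7,9,10,11,12,13,14,15,17,18,19,20,21,22,23,24,25,26,27,28,29,30,31: 00011101100101100101101111

00011101100101100101101111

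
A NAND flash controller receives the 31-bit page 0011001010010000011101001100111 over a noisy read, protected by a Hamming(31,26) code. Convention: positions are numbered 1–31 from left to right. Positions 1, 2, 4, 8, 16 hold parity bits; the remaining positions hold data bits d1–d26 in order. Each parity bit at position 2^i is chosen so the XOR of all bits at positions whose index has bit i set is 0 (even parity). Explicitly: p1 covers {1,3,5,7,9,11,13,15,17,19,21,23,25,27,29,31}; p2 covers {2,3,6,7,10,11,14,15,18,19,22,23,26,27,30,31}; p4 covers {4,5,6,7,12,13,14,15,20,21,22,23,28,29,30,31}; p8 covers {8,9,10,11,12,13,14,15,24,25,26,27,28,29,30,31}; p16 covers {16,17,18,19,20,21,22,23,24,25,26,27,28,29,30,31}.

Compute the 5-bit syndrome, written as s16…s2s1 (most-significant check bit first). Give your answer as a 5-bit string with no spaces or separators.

11001

s1 (pos 1,3,5,7,9,11,13,15,17,19,21,23,25,27,29,31): 0⊕1⊕0⊕1⊕1⊕0⊕0⊕0⊕0⊕1⊕0⊕0⊕1⊕0⊕1⊕1 = 1
s2 (pos 2,3,6,7,10,11,14,15,18,19,22,23,26,27,30,31): 0⊕1⊕0⊕1⊕0⊕0⊕0⊕0⊕1⊕1⊕1⊕0⊕1⊕0⊕1⊕1 = 0
s4 (pos 4,5,6,7,12,13,14,15,20,21,22,23,28,29,30,31): 1⊕0⊕0⊕1⊕1⊕0⊕0⊕0⊕1⊕0⊕1⊕0⊕0⊕1⊕1⊕1 = 0
s8 (pos 8,9,10,11,12,13,14,15,24,25,26,27,28,29,30,31): 0⊕1⊕0⊕0⊕1⊕0⊕0⊕0⊕0⊕1⊕1⊕0⊕0⊕1⊕1⊕1 = 1
s16 (pos 16,17,18,19,20,21,22,23,24,25,26,27,28,29,30,31): 0⊕0⊕1⊕1⊕1⊕0⊕1⊕0⊕0⊕1⊕1⊕0⊕0⊕1⊕1⊕1 = 1
Syndrome s16…s1 = 11001 → error at position 25.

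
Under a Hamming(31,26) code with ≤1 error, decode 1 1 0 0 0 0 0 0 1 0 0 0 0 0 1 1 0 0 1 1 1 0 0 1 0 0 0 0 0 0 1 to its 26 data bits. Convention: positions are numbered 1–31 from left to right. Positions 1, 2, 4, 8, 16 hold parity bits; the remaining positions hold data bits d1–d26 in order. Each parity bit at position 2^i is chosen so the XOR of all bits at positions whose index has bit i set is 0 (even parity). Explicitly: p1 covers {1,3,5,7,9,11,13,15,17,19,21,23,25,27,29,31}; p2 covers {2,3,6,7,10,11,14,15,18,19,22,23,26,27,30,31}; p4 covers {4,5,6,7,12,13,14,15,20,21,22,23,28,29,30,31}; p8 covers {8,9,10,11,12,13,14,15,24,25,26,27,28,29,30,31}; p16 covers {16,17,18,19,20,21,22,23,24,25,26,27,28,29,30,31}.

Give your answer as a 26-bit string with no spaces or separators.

00001000001001110010000001

s1 (pos 1,3,5,7,9,11,13,15,17,19,21,23,25,27,29,31): 1⊕0⊕0⊕0⊕1⊕0⊕0⊕1⊕0⊕1⊕1⊕0⊕0⊕0⊕0⊕1 = 0
s2 (pos 2,3,6,7,10,11,14,15,18,19,22,23,26,27,30,31): 1⊕0⊕0⊕0⊕0⊕0⊕0⊕1⊕0⊕1⊕0⊕0⊕0⊕0⊕0⊕1 = 0
s4 (pos 4,5,6,7,12,13,14,15,20,21,22,23,28,29,30,31): 0⊕0⊕0⊕0⊕0⊕0⊕0⊕1⊕1⊕1⊕0⊕0⊕0⊕0⊕0⊕1 = 0
s8 (pos 8,9,10,11,12,13,14,15,24,25,26,27,28,29,30,31): 0⊕1⊕0⊕0⊕0⊕0⊕0⊕1⊕1⊕0⊕0⊕0⊕0⊕0⊕0⊕1 = 0
s16 (pos 16,17,18,19,20,21,22,23,24,25,26,27,28,29,30,31): 1⊕0⊕0⊕1⊕1⊕1⊕0⊕0⊕1⊕0⊕0⊕0⊕0⊕0⊕0⊕1 = 0
Syndrome s16…s1 = 00000 → no error.
Read data bits from positions 3,5,6,7,9,10,11,12,13,14,15,17,18,19,20,21,22,23,24,25,26,27,28,29,30,31: 00001000001001110010000001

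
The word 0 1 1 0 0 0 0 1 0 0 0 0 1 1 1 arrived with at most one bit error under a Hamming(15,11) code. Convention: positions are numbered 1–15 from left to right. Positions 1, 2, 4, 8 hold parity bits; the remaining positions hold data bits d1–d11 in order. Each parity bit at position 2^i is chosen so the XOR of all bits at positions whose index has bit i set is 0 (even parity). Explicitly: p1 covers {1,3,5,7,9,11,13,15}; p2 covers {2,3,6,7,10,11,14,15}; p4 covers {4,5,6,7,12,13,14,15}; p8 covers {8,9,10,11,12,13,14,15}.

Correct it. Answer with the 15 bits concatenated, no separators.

011010010000111

s1 (pos 1,3,5,7,9,11,13,15): 0⊕1⊕0⊕0⊕0⊕0⊕1⊕1 = 1
s2 (pos 2,3,6,7,10,11,14,15): 1⊕1⊕0⊕0⊕0⊕0⊕1⊕1 = 0
s4 (pos 4,5,6,7,12,13,14,15): 0⊕0⊕0⊕0⊕0⊕1⊕1⊕1 = 1
s8 (pos 8,9,10,11,12,13,14,15): 1⊕0⊕0⊕0⊕0⊕1⊕1⊕1 = 0
Syndrome s8…s1 = 0101 → error at position 5.
Flip position 5: 011000010000111 → 011010010000111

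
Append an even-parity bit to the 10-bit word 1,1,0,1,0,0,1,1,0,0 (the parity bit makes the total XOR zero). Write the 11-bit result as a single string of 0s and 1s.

11010011001

XOR of the 10 data bits: 1⊕1⊕0⊕1⊕0⊕0⊕1⊕1⊕0⊕0 = 1
Parity bit = 1 (so all 11 bits XOR to 0).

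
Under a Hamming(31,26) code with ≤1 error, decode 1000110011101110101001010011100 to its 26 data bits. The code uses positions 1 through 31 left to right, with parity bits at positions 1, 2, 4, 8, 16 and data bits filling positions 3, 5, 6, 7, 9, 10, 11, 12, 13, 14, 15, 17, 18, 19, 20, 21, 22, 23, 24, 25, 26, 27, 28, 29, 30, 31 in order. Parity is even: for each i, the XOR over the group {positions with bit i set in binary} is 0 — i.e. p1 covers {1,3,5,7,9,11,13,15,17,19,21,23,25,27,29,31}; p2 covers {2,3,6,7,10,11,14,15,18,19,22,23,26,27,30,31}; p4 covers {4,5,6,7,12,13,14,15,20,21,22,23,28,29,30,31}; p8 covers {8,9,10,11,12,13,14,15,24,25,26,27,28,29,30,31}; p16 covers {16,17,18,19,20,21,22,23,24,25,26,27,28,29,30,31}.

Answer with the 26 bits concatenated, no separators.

s1 (pos 1,3,5,7,9,11,13,15,17,19,21,23,25,27,29,31): 1⊕0⊕1⊕0⊕1⊕1⊕1⊕1⊕1⊕1⊕0⊕0⊕0⊕1⊕1⊕0 = 0
s2 (pos 2,3,6,7,10,11,14,15,18,19,22,23,26,27,30,31): 0⊕0⊕1⊕0⊕1⊕1⊕1⊕1⊕0⊕1⊕1⊕0⊕0⊕1⊕0⊕0 = 0
s4 (pos 4,5,6,7,12,13,14,15,20,21,22,23,28,29,30,31): 0⊕1⊕1⊕0⊕0⊕1⊕1⊕1⊕0⊕0⊕1⊕0⊕1⊕1⊕0⊕0 = 0
s8 (pos 8,9,10,11,12,13,14,15,24,25,26,27,28,29,30,31): 0⊕1⊕1⊕1⊕0⊕1⊕1⊕1⊕1⊕0⊕0⊕1⊕1⊕1⊕0⊕0 = 0
s16 (pos 16,17,18,19,20,21,22,23,24,25,26,27,28,29,30,31): 0⊕1⊕0⊕1⊕0⊕0⊕1⊕0⊕1⊕0⊕0⊕1⊕1⊕1⊕0⊕0 = 1
Syndrome s16…s1 = 10000 → error at position 16.
Flip position 16: 1000110011101110101001010011100 → 1000110011101111101001010011100
Read data bits from positions 3,5,6,7,9,10,11,12,13,14,15,17,18,19,20,21,22,23,24,25,26,27,28,29,30,31: 01101110111101001010011100

01101110111101001010011100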